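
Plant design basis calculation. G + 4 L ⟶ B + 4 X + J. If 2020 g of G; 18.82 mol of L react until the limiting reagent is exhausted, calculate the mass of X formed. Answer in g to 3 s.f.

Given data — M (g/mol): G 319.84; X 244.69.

4610 g

n(G) = 2020 / 319.84 = 6.316 mol
n(L) = 18.82 mol
n/ν for G = 6.316/1 = 6.316
n/ν for L = 18.82/4 = 4.705
Smallest n/ν is L → limiting reagent.
n(X) = (4/4) × 18.82 = 18.82 mol
mass = 18.82 × 244.69 = 4605 g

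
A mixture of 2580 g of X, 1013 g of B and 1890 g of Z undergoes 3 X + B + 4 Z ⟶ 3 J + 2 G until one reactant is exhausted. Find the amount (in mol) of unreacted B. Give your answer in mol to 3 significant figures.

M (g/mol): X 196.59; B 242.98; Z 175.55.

1.48 mol

n(X) = 2580 / 196.59 = 13.12 mol
n(B) = 1013 / 242.98 = 4.169 mol
n(Z) = 1890 / 175.55 = 10.77 mol
n/ν for X = 13.12/3 = 4.373
n/ν for B = 4.169/1 = 4.169
n/ν for Z = 10.77/4 = 2.693
Smallest n/ν is Z → limiting reagent.
B consumed = (1/4) × 10.77 = 2.693 mol
B remaining = 4.169 − 2.693 = 1.476 mol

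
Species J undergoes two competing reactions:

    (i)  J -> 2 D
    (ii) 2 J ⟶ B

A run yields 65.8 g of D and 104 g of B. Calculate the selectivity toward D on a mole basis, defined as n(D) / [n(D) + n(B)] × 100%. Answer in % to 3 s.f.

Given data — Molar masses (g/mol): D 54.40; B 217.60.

n(D) = 65.8 / 54.40 = 1.210 mol
n(B) = 104 / 217.60 = 0.4779 mol
selectivity = 1.210/(1.210+0.4779) × 100 = 71.69 %

71.7 %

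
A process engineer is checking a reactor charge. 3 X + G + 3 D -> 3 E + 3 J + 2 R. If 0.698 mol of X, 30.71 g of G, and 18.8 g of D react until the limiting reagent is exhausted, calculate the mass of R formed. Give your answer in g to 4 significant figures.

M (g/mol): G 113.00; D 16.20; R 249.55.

n(X) = 0.6980 mol
n(G) = 30.71 / 113.00 = 0.2718 mol
n(D) = 18.80 / 16.20 = 1.160 mol
n/ν for X = 0.6980/3 = 0.2327
n/ν for G = 0.2718/1 = 0.2718
n/ν for D = 1.160/3 = 0.3867
Smallest n/ν is X → limiting reagent.
n(R) = (2/3) × 0.6980 = 0.4653 mol
mass = 0.4653 × 249.55 = 116.1 g

116.1 g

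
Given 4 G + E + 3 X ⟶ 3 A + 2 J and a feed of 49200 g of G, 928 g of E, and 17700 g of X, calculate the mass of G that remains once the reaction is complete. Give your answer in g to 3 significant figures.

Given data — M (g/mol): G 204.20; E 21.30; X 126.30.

13600 g

n(G) = 49200 / 204.20 = 240.9 mol
n(E) = 928.0 / 21.30 = 43.57 mol
n(X) = 17700 / 126.30 = 140.1 mol
n/ν → G: 60.23, E: 43.57, X: 46.70; E is limiting.
G consumed = (4/1) × 43.57 = 174.3 mol
G remaining = 240.9 − 174.3 = 66.60 mol
mass = 66.60 × 204.20 = 13600 g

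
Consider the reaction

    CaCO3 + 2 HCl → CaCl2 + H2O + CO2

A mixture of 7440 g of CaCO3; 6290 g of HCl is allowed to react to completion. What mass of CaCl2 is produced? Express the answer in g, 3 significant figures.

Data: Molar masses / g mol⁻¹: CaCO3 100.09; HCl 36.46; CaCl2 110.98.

n(CaCO3) = 7440 / 100.09 = 74.33 mol
n(HCl) = 6290 / 36.46 = 172.5 mol
n/ν for CaCO3 = 74.33/1 = 74.33
n/ν for HCl = 172.5/2 = 86.25
Smallest n/ν is CaCO3 → limiting reagent.
n(CaCl2) = (1/1) × 74.33 = 74.33 mol
mass = 74.33 × 110.98 = 8249 g

8250 g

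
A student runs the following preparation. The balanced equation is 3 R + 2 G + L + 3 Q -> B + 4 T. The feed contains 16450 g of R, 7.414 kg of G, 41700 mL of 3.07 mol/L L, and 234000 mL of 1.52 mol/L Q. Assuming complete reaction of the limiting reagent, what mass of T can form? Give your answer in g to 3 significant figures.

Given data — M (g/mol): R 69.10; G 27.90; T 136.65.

n(R) = 16450 / 69.10 = 238.1 mol
n(G) = 7.414×1000 / 27.90 = 265.7 mol
n(L) = 3.07 × 41700/1000 = 128.0 mol
n(Q) = 1.52 × 234000/1000 = 355.7 mol
n/ν → R: 79.37, G: 132.9, L: 128.0, Q: 118.6; R is limiting.
n(T) = (4/3) × 238.1 = 317.5 mol
mass = 317.5 × 136.65 = 43390 g

43400 g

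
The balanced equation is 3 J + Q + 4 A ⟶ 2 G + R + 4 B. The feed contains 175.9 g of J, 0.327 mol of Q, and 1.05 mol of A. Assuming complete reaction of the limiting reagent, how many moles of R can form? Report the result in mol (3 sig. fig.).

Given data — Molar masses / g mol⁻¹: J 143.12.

0.263 mol

n(J) = 175.9 / 143.12 = 1.229 mol
n(Q) = 0.3270 mol
n(A) = 1.050 mol
n/ν for J = 1.229/3 = 0.4097
n/ν for Q = 0.3270/1 = 0.3270
n/ν for A = 1.050/4 = 0.2625
Smallest n/ν is A → limiting reagent.
n(R) = (1/4) × 1.050 = 0.2625 mol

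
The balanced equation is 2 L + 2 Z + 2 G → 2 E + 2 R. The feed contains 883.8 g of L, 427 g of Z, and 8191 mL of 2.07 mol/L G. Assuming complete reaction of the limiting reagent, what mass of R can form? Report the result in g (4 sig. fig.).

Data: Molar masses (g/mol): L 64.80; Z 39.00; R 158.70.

n(L) = 883.8 / 64.80 = 13.64 mol
n(Z) = 427.0 / 39.00 = 10.95 mol
n(G) = 2.07 × 8191/1000 = 16.96 mol
n/ν → L: 6.820, Z: 5.475, G: 8.480; Z is limiting.
n(R) = (2/2) × 10.95 = 10.95 mol
mass = 10.95 × 158.70 = 1738 g

1738 g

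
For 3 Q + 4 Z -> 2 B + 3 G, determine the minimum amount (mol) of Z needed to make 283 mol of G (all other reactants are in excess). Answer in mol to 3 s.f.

377 mol

n(G) = 283.0 mol
n(Z) = (4/3) × 283.0 = 377.3 mol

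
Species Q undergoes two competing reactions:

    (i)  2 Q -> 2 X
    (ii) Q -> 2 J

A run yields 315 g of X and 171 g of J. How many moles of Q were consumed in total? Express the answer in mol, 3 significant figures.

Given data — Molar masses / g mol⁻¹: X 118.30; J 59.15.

4.11 mol

n(X) = 315 / 118.30 = 2.663 mol
n(J) = 171 / 59.15 = 2.891 mol
n(Q) via (i) = (2/2)×2.663 = 2.663 mol
n(Q) via (ii) = (1/2)×2.891 = 1.446 mol
total n(Q) = 2.663 + 1.446 = 4.109 mol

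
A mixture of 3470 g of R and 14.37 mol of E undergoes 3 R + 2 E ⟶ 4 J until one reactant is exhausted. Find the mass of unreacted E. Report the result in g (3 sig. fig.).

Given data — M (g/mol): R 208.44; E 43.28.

n(R) = 3470 / 208.44 = 16.65 mol
n(E) = 14.37 mol
n/ν for R = 16.65/3 = 5.550
n/ν for E = 14.37/2 = 7.185
Smallest n/ν is R → limiting reagent.
E consumed = (2/3) × 16.65 = 11.10 mol
E remaining = 14.37 − 11.10 = 3.270 mol
mass = 3.270 × 43.28 = 141.5 g

142 g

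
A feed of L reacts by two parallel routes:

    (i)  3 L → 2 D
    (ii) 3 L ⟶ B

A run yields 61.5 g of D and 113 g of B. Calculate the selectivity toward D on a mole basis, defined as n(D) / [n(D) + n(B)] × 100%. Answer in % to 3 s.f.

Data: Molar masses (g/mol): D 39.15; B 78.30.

n(D) = 61.5 / 39.15 = 1.571 mol
n(B) = 113 / 78.30 = 1.443 mol
selectivity = 1.571/(1.571+1.443) × 100 = 52.12 %

52.1 %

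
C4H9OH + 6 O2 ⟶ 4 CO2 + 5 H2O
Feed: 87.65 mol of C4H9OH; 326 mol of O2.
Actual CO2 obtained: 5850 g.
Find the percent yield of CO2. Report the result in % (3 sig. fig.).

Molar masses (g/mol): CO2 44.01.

61.2 %

n(C4H9OH) = 87.65 mol
n(O2) = 326.0 mol
n/ν → C4H9OH: 87.65, O2: 54.33; O2 is limiting.
theoretical n(CO2) = (4/6) × 326.0 = 217.3 mol → 9563 g
% yield = 5850 / 9563 × 100 = 61.17 %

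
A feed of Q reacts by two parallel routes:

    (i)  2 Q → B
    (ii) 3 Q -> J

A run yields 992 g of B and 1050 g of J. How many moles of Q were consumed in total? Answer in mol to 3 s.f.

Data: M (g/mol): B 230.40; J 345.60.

17.7 mol

n(B) = 992 / 230.40 = 4.306 mol
n(J) = 1050 / 345.60 = 3.038 mol
n(Q) via (i) = (2/1)×4.306 = 8.612 mol
n(Q) via (ii) = (3/1)×3.038 = 9.114 mol
total n(Q) = 8.612 + 9.114 = 17.73 mol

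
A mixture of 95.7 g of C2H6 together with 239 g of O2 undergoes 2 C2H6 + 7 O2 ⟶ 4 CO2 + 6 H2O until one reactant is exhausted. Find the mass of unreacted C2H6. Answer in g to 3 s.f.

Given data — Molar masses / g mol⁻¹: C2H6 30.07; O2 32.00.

n(C2H6) = 95.70 / 30.07 = 3.183 mol
n(O2) = 239.0 / 32.00 = 7.469 mol
n/ν → C2H6: 1.592, O2: 1.067; O2 is limiting.
C2H6 consumed = (2/7) × 7.469 = 2.134 mol
C2H6 remaining = 3.183 − 2.134 = 1.049 mol
mass = 1.049 × 30.07 = 31.54 g

31.5 g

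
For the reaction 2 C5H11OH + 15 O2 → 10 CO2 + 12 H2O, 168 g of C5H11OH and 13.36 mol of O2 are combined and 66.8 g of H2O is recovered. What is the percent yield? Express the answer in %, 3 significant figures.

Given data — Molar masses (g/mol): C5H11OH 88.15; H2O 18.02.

n(C5H11OH) = 168.0 / 88.15 = 1.906 mol
n(O2) = 13.36 mol
n/ν for C5H11OH = 1.906/2 = 0.9530
n/ν for O2 = 13.36/15 = 0.8907
Smallest n/ν is O2 → limiting reagent.
theoretical n(H2O) = (12/15) × 13.36 = 10.69 mol → 192.6 g
% yield = 66.8 / 192.6 × 100 = 34.68 %

34.7 %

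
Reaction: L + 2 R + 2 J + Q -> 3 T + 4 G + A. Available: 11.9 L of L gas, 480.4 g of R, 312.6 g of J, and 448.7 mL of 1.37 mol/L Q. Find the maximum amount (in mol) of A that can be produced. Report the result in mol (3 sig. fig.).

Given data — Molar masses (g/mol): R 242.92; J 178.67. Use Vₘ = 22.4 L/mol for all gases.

0.531 mol

n(L) = 11.90 / 22.4 = 0.5313 mol
n(R) = 480.4 / 242.92 = 1.978 mol
n(J) = 312.6 / 178.67 = 1.750 mol
n(Q) = 1.37 × 448.7/1000 = 0.6147 mol
n/ν for L = 0.5313/1 = 0.5313
n/ν for R = 1.978/2 = 0.9890
n/ν for J = 1.750/2 = 0.8750
n/ν for Q = 0.6147/1 = 0.6147
Smallest n/ν is L → limiting reagent.
n(A) = (1/1) × 0.5313 = 0.5313 mol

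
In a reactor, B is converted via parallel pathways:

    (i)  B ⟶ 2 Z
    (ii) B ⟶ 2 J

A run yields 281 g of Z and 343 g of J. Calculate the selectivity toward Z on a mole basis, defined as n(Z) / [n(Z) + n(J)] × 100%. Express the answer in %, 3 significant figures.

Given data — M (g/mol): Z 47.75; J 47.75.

45.0 %

n(Z) = 281 / 47.75 = 5.885 mol
n(J) = 343 / 47.75 = 7.183 mol
selectivity = 5.885/(5.885+7.183) × 100 = 45.03 %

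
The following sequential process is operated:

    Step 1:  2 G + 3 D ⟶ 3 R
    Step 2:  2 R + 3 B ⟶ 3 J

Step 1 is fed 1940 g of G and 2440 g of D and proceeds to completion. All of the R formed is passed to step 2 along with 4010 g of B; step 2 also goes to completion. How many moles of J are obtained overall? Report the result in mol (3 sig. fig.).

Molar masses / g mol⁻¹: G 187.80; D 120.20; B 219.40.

18.3 mol

Step 1:
n(G) = 1940 / 187.80 = 10.33 mol
n(D) = 2440 / 120.20 = 20.30 mol
n/ν → G: 5.165, D: 6.767; G is limiting.
n(R) produced = (3/2) × 10.33 = 15.50 mol
Step 2:
n(R) available = 15.50 mol
n(B) = 4010 / 219.40 = 18.28 mol
n/ν → R: 7.750, B: 6.093; B is limiting.
n(J) = (3/3) × 18.28 = 18.28 mol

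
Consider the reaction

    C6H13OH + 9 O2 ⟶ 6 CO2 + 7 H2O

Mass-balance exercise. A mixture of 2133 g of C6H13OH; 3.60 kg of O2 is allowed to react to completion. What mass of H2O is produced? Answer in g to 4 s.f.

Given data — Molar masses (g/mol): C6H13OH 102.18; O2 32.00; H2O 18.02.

n(C6H13OH) = 2133 / 102.18 = 20.87 mol
n(O2) = 3.600×1000 / 32.00 = 112.5 mol
n/ν for C6H13OH = 20.87/1 = 20.87
n/ν for O2 = 112.5/9 = 12.50
Smallest n/ν is O2 → limiting reagent.
n(H2O) = (7/9) × 112.5 = 87.50 mol
mass = 87.50 × 18.02 = 1577 g

1577 g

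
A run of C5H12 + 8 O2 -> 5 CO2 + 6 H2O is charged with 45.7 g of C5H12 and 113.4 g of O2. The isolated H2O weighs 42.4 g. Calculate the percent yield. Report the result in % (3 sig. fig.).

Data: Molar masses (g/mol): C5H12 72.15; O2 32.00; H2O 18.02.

88.5 %

n(C5H12) = 45.70 / 72.15 = 0.6334 mol
n(O2) = 113.4 / 32.00 = 3.544 mol
n/ν → C5H12: 0.6334, O2: 0.4430; O2 is limiting.
theoretical n(H2O) = (6/8) × 3.544 = 2.658 mol → 47.90 g
% yield = 42.4 / 47.90 × 100 = 88.52 %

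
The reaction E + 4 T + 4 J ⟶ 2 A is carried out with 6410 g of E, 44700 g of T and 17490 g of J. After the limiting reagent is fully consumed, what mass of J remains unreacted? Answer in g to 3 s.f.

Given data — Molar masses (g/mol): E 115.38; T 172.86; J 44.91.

n(E) = 6410 / 115.38 = 55.56 mol
n(T) = 44700 / 172.86 = 258.6 mol
n(J) = 17490 / 44.91 = 389.4 mol
n/ν for E = 55.56/1 = 55.56
n/ν for T = 258.6/4 = 64.65
n/ν for J = 389.4/4 = 97.35
Smallest n/ν is E → limiting reagent.
J consumed = (4/1) × 55.56 = 222.2 mol
J remaining = 389.4 − 222.2 = 167.2 mol
mass = 167.2 × 44.91 = 7509 g

7510 g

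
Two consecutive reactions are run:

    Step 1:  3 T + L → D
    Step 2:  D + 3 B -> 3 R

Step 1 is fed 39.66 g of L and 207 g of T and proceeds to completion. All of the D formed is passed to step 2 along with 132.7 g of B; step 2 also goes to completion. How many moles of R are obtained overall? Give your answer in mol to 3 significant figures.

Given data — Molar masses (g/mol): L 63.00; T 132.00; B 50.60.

Step 1:
n(L) = 39.66 / 63.00 = 0.6295 mol
n(T) = 207.0 / 132.00 = 1.568 mol
n/ν for L = 0.6295/1 = 0.6295
n/ν for T = 1.568/3 = 0.5227
Smallest n/ν is T → limiting reagent.
n(D) produced = (1/3) × 1.568 = 0.5227 mol
Step 2:
n(D) available = 0.5227 mol
n(B) = 132.7 / 50.60 = 2.623 mol
n/ν for D = 0.5227/1 = 0.5227
n/ν for B = 2.623/3 = 0.8743
Smallest n/ν is D → limiting reagent.
n(R) = (3/1) × 0.5227 = 1.568 mol

1.57 mol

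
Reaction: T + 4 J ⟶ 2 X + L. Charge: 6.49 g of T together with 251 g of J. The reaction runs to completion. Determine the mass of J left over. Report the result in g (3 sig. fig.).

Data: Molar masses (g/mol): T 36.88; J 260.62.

n(T) = 6.490 / 36.88 = 0.1760 mol
n(J) = 251.0 / 260.62 = 0.9631 mol
n/ν for T = 0.1760/1 = 0.1760
n/ν for J = 0.9631/4 = 0.2408
Smallest n/ν is T → limiting reagent.
J consumed = (4/1) × 0.1760 = 0.7040 mol
J remaining = 0.9631 − 0.7040 = 0.2591 mol
mass = 0.2591 × 260.62 = 67.53 g

67.5 g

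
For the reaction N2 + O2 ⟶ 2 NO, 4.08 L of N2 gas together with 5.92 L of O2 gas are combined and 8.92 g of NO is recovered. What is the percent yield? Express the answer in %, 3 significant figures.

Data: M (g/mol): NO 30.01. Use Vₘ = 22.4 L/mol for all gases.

n(N2) = 4.080 / 22.4 = 0.1821 mol
n(O2) = 5.920 / 22.4 = 0.2643 mol
n/ν → N2: 0.1821, O2: 0.2643; N2 is limiting.
theoretical n(NO) = (2/1) × 0.1821 = 0.3642 mol → 10.93 g
% yield = 8.92 / 10.93 × 100 = 81.61 %

81.6 %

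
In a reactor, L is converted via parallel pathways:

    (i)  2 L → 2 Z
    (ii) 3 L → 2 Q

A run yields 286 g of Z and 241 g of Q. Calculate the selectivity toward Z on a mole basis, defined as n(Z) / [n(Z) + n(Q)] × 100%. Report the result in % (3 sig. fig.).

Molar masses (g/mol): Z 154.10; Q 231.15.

n(Z) = 286 / 154.10 = 1.856 mol
n(Q) = 241 / 231.15 = 1.043 mol
selectivity = 1.856/(1.856+1.043) × 100 = 64.02 %

64.0 %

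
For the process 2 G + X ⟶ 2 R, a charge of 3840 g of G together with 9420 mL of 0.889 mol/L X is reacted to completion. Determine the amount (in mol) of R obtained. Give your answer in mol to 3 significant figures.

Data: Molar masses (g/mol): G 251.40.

15.3 mol

n(G) = 3840 / 251.40 = 15.27 mol
n(X) = 0.889 × 9420/1000 = 8.374 mol
n/ν for G = 15.27/2 = 7.635
n/ν for X = 8.374/1 = 8.374
Smallest n/ν is G → limiting reagent.
n(R) = (2/2) × 15.27 = 15.27 mol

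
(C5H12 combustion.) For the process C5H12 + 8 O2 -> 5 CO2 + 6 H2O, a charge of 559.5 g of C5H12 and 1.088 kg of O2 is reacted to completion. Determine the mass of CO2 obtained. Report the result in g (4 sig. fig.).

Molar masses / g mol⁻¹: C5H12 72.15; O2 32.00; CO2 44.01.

n(C5H12) = 559.5 / 72.15 = 7.755 mol
n(O2) = 1.088×1000 / 32.00 = 34.00 mol
n/ν for C5H12 = 7.755/1 = 7.755
n/ν for O2 = 34.00/8 = 4.250
Smallest n/ν is O2 → limiting reagent.
n(CO2) = (5/8) × 34.00 = 21.25 mol
mass = 21.25 × 44.01 = 935.2 g

935.2 g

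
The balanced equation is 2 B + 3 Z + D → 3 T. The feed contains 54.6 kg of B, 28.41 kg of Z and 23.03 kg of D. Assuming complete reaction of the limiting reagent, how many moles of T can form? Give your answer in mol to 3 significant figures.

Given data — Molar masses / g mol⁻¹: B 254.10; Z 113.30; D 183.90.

251 mol

n(B) = 54.60×1000 / 254.10 = 214.9 mol
n(Z) = 28.41×1000 / 113.30 = 250.8 mol
n(D) = 23.03×1000 / 183.90 = 125.2 mol
n/ν for B = 214.9/2 = 107.5
n/ν for Z = 250.8/3 = 83.60
n/ν for D = 125.2/1 = 125.2
Smallest n/ν is Z → limiting reagent.
n(T) = (3/3) × 250.8 = 250.8 mol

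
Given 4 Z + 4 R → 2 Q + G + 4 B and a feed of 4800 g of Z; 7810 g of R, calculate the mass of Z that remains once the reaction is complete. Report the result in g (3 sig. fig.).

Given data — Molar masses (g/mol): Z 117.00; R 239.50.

n(Z) = 4800 / 117.00 = 41.03 mol
n(R) = 7810 / 239.50 = 32.61 mol
n/ν for Z = 41.03/4 = 10.26
n/ν for R = 32.61/4 = 8.153
Smallest n/ν is R → limiting reagent.
Z consumed = (4/4) × 32.61 = 32.61 mol
Z remaining = 41.03 − 32.61 = 8.420 mol
mass = 8.420 × 117.00 = 985.1 g

985 g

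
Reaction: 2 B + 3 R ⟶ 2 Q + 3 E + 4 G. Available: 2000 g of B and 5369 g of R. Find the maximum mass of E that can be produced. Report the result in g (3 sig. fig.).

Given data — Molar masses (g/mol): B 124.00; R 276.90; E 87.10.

1690 g

n(B) = 2000 / 124.00 = 16.13 mol
n(R) = 5369 / 276.90 = 19.39 mol
n/ν for B = 16.13/2 = 8.065
n/ν for R = 19.39/3 = 6.463
Smallest n/ν is R → limiting reagent.
n(E) = (3/3) × 19.39 = 19.39 mol
mass = 19.39 × 87.10 = 1689 g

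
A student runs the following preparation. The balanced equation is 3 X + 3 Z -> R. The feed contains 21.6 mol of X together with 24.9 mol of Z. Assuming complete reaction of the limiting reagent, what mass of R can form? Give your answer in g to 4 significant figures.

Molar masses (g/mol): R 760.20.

n(X) = 21.60 mol
n(Z) = 24.90 mol
n/ν → X: 7.200, Z: 8.300; X is limiting.
n(R) = (1/3) × 21.60 = 7.200 mol
mass = 7.200 × 760.20 = 5473 g

5473 g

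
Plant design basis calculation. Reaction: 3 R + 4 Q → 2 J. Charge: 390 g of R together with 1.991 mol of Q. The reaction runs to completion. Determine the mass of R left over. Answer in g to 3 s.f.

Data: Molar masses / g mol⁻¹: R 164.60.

n(R) = 390.0 / 164.60 = 2.369 mol
n(Q) = 1.991 mol
n/ν for R = 2.369/3 = 0.7897
n/ν for Q = 1.991/4 = 0.4978
Smallest n/ν is Q → limiting reagent.
R consumed = (3/4) × 1.991 = 1.493 mol
R remaining = 2.369 − 1.493 = 0.8760 mol
mass = 0.8760 × 164.60 = 144.2 g

144 g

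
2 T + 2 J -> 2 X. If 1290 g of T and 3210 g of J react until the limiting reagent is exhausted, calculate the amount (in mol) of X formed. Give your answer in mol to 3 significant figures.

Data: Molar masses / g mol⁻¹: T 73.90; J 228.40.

n(T) = 1290 / 73.90 = 17.46 mol
n(J) = 3210 / 228.40 = 14.05 mol
n/ν for T = 17.46/2 = 8.730
n/ν for J = 14.05/2 = 7.025
Smallest n/ν is J → limiting reagent.
n(X) = (2/2) × 14.05 = 14.05 mol

14.1 mol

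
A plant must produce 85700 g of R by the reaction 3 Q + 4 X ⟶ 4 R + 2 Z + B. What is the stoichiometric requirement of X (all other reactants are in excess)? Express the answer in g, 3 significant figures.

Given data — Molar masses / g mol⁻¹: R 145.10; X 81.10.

n(R) = 85700 / 145.10 = 590.6 mol
n(X) = (4/4) × 590.6 = 590.6 mol
mass = 590.6 × 81.10 = 47900 g

47900 g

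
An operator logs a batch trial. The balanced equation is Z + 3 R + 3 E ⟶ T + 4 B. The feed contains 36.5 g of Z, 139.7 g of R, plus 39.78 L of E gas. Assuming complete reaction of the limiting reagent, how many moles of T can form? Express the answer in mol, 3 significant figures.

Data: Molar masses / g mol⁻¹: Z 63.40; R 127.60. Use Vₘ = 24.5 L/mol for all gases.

0.365 mol

n(Z) = 36.50 / 63.40 = 0.5757 mol
n(R) = 139.7 / 127.60 = 1.095 mol
n(E) = 39.78 / 24.5 = 1.624 mol
n/ν → Z: 0.5757, R: 0.3650, E: 0.5413; R is limiting.
n(T) = (1/3) × 1.095 = 0.3650 mol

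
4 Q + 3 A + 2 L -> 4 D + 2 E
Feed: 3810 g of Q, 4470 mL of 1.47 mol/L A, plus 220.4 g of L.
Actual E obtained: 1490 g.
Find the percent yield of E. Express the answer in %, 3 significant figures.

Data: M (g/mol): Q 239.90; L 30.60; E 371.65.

n(Q) = 3810 / 239.90 = 15.88 mol
n(A) = 1.47 × 4470/1000 = 6.571 mol
n(L) = 220.4 / 30.60 = 7.203 mol
n/ν for Q = 15.88/4 = 3.970
n/ν for A = 6.571/3 = 2.190
n/ν for L = 7.203/2 = 3.602
Smallest n/ν is A → limiting reagent.
theoretical n(E) = (2/3) × 6.571 = 4.381 mol → 1628 g
% yield = 1490 / 1628 × 100 = 91.52 %

91.5 %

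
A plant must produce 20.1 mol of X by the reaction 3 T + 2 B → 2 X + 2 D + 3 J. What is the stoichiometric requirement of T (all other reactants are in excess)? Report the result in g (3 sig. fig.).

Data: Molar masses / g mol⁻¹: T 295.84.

8920 g

n(X) = 20.10 mol
n(T) = (3/2) × 20.10 = 30.15 mol
mass = 30.15 × 295.84 = 8920 g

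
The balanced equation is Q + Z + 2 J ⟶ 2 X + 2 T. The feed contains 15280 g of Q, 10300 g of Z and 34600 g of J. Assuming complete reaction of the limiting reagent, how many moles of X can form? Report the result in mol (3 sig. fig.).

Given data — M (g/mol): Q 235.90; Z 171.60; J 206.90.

120 mol

n(Q) = 15280 / 235.90 = 64.77 mol
n(Z) = 10300 / 171.60 = 60.02 mol
n(J) = 34600 / 206.90 = 167.2 mol
n/ν → Q: 64.77, Z: 60.02, J: 83.60; Z is limiting.
n(X) = (2/1) × 60.02 = 120.0 mol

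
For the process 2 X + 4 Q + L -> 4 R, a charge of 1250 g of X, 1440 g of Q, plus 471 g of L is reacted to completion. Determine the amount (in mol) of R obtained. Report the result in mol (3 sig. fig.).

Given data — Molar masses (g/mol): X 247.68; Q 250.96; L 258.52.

n(X) = 1250 / 247.68 = 5.047 mol
n(Q) = 1440 / 250.96 = 5.738 mol
n(L) = 471.0 / 258.52 = 1.822 mol
n/ν for X = 5.047/2 = 2.524
n/ν for Q = 5.738/4 = 1.435
n/ν for L = 1.822/1 = 1.822
Smallest n/ν is Q → limiting reagent.
n(R) = (4/4) × 5.738 = 5.738 mol

5.74 mol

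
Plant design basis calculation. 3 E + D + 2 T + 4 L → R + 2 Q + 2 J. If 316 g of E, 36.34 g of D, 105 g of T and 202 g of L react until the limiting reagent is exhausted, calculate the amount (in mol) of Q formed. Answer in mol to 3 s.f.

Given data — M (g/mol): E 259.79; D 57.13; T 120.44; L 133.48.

n(E) = 316.0 / 259.79 = 1.216 mol
n(D) = 36.34 / 57.13 = 0.6361 mol
n(T) = 105.0 / 120.44 = 0.8718 mol
n(L) = 202.0 / 133.48 = 1.513 mol
n/ν for E = 1.216/3 = 0.4053
n/ν for D = 0.6361/1 = 0.6361
n/ν for T = 0.8718/2 = 0.4359
n/ν for L = 1.513/4 = 0.3783
Smallest n/ν is L → limiting reagent.
n(Q) = (2/4) × 1.513 = 0.7565 mol

0.757 mol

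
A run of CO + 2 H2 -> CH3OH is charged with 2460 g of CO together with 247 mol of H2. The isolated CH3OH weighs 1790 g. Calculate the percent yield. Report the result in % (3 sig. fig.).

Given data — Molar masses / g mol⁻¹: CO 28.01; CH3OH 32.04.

n(CO) = 2460 / 28.01 = 87.83 mol
n(H2) = 247.0 mol
n/ν for CO = 87.83/1 = 87.83
n/ν for H2 = 247.0/2 = 123.5
Smallest n/ν is CO → limiting reagent.
theoretical n(CH3OH) = (1/1) × 87.83 = 87.83 mol → 2814 g
% yield = 1790 / 2814 × 100 = 63.61 %

63.6 %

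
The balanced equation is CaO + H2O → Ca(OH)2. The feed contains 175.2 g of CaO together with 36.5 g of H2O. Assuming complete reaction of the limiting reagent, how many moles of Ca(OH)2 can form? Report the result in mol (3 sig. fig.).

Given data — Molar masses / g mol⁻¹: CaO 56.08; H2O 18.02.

2.03 mol

n(CaO) = 175.2 / 56.08 = 3.124 mol
n(H2O) = 36.50 / 18.02 = 2.026 mol
n/ν for CaO = 3.124/1 = 3.124
n/ν for H2O = 2.026/1 = 2.026
Smallest n/ν is H2O → limiting reagent.
n(Ca(OH)2) = (1/1) × 2.026 = 2.026 mol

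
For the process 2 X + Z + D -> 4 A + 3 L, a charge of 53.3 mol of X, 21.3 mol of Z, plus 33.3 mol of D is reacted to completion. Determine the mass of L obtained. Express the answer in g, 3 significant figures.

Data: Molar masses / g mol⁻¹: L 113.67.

7260 g

n(X) = 53.30 mol
n(Z) = 21.30 mol
n(D) = 33.30 mol
n/ν → X: 26.65, Z: 21.30, D: 33.30; Z is limiting.
n(L) = (3/1) × 21.30 = 63.90 mol
mass = 63.90 × 113.67 = 7264 g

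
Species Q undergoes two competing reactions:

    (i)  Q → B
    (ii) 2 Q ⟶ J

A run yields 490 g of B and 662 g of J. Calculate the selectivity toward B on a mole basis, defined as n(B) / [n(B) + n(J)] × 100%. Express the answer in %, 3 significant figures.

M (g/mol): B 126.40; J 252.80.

59.7 %

n(B) = 490 / 126.40 = 3.877 mol
n(J) = 662 / 252.80 = 2.619 mol
selectivity = 3.877/(3.877+2.619) × 100 = 59.68 %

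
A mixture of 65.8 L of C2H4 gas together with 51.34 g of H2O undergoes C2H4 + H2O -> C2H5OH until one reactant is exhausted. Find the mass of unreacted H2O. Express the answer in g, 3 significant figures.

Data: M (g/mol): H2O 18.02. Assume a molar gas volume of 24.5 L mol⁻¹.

n(C2H4) = 65.80 / 24.5 = 2.686 mol
n(H2O) = 51.34 / 18.02 = 2.849 mol
n/ν for C2H4 = 2.686/1 = 2.686
n/ν for H2O = 2.849/1 = 2.849
Smallest n/ν is C2H4 → limiting reagent.
H2O consumed = (1/1) × 2.686 = 2.686 mol
H2O remaining = 2.849 − 2.686 = 0.1630 mol
mass = 0.1630 × 18.02 = 2.937 g

2.94 g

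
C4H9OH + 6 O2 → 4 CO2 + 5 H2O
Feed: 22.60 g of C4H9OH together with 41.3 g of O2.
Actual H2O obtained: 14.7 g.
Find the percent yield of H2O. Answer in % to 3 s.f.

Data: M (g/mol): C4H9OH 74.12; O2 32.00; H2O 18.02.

75.8 %

n(C4H9OH) = 22.60 / 74.12 = 0.3049 mol
n(O2) = 41.30 / 32.00 = 1.291 mol
n/ν for C4H9OH = 0.3049/1 = 0.3049
n/ν for O2 = 1.291/6 = 0.2152
Smallest n/ν is O2 → limiting reagent.
theoretical n(H2O) = (5/6) × 1.291 = 1.076 mol → 19.39 g
% yield = 14.7 / 19.39 × 100 = 75.81 %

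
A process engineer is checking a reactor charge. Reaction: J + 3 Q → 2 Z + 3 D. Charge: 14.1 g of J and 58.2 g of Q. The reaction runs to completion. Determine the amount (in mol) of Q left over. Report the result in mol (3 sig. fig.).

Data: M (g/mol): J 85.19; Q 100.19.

n(J) = 14.10 / 85.19 = 0.1655 mol
n(Q) = 58.20 / 100.19 = 0.5809 mol
n/ν for J = 0.1655/1 = 0.1655
n/ν for Q = 0.5809/3 = 0.1936
Smallest n/ν is J → limiting reagent.
Q consumed = (3/1) × 0.1655 = 0.4965 mol
Q remaining = 0.5809 − 0.4965 = 0.08440 mol

0.0844 mol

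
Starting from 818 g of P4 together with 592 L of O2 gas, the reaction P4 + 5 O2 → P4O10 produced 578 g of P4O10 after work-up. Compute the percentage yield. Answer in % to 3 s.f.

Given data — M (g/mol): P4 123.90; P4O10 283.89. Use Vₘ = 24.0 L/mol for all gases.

n(P4) = 818.0 / 123.90 = 6.602 mol
n(O2) = 592.0 / 24.0 = 24.67 mol
n/ν for P4 = 6.602/1 = 6.602
n/ν for O2 = 24.67/5 = 4.934
Smallest n/ν is O2 → limiting reagent.
theoretical n(P4O10) = (1/5) × 24.67 = 4.934 mol → 1401 g
% yield = 578 / 1401 × 100 = 41.26 %

41.3 %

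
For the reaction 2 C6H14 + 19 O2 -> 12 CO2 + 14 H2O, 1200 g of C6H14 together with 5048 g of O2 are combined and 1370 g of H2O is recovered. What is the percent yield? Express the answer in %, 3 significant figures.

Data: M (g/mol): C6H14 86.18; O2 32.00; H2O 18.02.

78.0 %

n(C6H14) = 1200 / 86.18 = 13.92 mol
n(O2) = 5048 / 32.00 = 157.8 mol
n/ν for C6H14 = 13.92/2 = 6.960
n/ν for O2 = 157.8/19 = 8.305
Smallest n/ν is C6H14 → limiting reagent.
theoretical n(H2O) = (14/2) × 13.92 = 97.44 mol → 1756 g
% yield = 1370 / 1756 × 100 = 78.02 %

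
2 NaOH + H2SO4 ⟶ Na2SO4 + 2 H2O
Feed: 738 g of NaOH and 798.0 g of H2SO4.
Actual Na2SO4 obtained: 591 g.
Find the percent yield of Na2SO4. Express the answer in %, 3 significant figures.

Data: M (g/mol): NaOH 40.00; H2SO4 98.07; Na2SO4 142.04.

51.1 %

n(NaOH) = 738.0 / 40.00 = 18.45 mol
n(H2SO4) = 798.0 / 98.07 = 8.137 mol
n/ν → NaOH: 9.225, H2SO4: 8.137; H2SO4 is limiting.
theoretical n(Na2SO4) = (1/1) × 8.137 = 8.137 mol → 1156 g
% yield = 591 / 1156 × 100 = 51.12 %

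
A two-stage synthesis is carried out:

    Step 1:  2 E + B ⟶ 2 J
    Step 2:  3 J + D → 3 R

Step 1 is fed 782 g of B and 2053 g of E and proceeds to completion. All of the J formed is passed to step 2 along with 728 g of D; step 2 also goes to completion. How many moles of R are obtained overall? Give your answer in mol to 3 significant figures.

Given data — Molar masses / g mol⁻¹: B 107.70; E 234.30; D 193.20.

8.76 mol

Step 1:
n(B) = 782.0 / 107.70 = 7.261 mol
n(E) = 2053 / 234.30 = 8.762 mol
n/ν for B = 7.261/1 = 7.261
n/ν for E = 8.762/2 = 4.381
Smallest n/ν is E → limiting reagent.
n(J) produced = (2/2) × 8.762 = 8.762 mol
Step 2:
n(J) available = 8.762 mol
n(D) = 728.0 / 193.20 = 3.768 mol
n/ν for J = 8.762/3 = 2.921
n/ν for D = 3.768/1 = 3.768
Smallest n/ν is J → limiting reagent.
n(R) = (3/3) × 8.762 = 8.762 mol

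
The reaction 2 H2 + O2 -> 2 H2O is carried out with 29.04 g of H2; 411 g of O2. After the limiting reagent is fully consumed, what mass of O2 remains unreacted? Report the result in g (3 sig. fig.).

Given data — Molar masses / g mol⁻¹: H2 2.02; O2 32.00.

n(H2) = 29.04 / 2.02 = 14.38 mol
n(O2) = 411.0 / 32.00 = 12.84 mol
n/ν → H2: 7.190, O2: 12.84; H2 is limiting.
O2 consumed = (1/2) × 14.38 = 7.190 mol
O2 remaining = 12.84 − 7.190 = 5.650 mol
mass = 5.650 × 32.00 = 180.8 g

181 g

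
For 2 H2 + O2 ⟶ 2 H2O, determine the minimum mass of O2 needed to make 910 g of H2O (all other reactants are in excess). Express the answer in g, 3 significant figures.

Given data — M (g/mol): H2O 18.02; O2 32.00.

n(H2O) = 910 / 18.02 = 50.50 mol
n(O2) = (1/2) × 50.50 = 25.25 mol
mass = 25.25 × 32.00 = 808.0 g

808 g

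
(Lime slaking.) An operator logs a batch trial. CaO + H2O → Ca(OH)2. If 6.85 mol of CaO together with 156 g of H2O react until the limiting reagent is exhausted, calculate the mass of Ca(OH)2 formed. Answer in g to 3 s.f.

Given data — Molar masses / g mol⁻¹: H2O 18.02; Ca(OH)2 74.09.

n(CaO) = 6.850 mol
n(H2O) = 156.0 / 18.02 = 8.657 mol
n/ν for CaO = 6.850/1 = 6.850
n/ν for H2O = 8.657/1 = 8.657
Smallest n/ν is CaO → limiting reagent.
n(Ca(OH)2) = (1/1) × 6.850 = 6.850 mol
mass = 6.850 × 74.09 = 507.5 g

508 g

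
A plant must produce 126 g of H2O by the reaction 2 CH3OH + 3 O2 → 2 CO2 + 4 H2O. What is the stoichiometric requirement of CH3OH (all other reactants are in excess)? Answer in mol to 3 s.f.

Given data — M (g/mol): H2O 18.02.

n(H2O) = 126 / 18.02 = 6.992 mol
n(CH3OH) = (2/4) × 6.992 = 3.496 mol

3.50 mol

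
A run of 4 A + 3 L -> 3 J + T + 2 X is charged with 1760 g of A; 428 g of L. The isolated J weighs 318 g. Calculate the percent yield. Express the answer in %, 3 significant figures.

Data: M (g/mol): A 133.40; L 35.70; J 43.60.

n(A) = 1760 / 133.40 = 13.19 mol
n(L) = 428.0 / 35.70 = 11.99 mol
n/ν → A: 3.298, L: 3.997; A is limiting.
theoretical n(J) = (3/4) × 13.19 = 9.893 mol → 431.3 g
% yield = 318 / 431.3 × 100 = 73.73 %

73.7 %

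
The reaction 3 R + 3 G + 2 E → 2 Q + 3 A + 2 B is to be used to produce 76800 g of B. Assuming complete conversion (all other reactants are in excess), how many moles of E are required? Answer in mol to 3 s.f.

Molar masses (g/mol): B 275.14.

279 mol

n(B) = 76800 / 275.14 = 279.1 mol
n(E) = (2/2) × 279.1 = 279.1 mol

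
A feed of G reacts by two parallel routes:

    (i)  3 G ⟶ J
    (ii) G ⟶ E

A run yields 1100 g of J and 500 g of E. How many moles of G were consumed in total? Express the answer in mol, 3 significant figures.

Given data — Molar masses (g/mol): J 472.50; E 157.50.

10.2 mol

n(J) = 1100 / 472.50 = 2.328 mol
n(E) = 500 / 157.50 = 3.175 mol
n(G) via (i) = (3/1)×2.328 = 6.984 mol
n(G) via (ii) = (1/1)×3.175 = 3.175 mol
total n(G) = 6.984 + 3.175 = 10.16 mol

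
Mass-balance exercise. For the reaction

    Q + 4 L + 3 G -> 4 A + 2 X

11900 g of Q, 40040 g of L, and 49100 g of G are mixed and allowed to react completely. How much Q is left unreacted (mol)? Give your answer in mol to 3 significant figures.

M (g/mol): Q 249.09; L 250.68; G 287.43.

7.84 mol

n(Q) = 11900 / 249.09 = 47.77 mol
n(L) = 40040 / 250.68 = 159.7 mol
n(G) = 49100 / 287.43 = 170.8 mol
n/ν → Q: 47.77, L: 39.93, G: 56.93; L is limiting.
Q consumed = (1/4) × 159.7 = 39.93 mol
Q remaining = 47.77 − 39.93 = 7.840 mol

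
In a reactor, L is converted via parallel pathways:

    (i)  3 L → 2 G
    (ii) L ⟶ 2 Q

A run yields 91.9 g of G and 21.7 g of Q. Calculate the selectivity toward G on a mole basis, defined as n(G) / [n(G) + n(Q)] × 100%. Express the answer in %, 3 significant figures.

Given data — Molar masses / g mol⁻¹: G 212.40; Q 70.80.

58.5 %

n(G) = 91.9 / 212.40 = 0.4327 mol
n(Q) = 21.7 / 70.80 = 0.3065 mol
selectivity = 0.4327/(0.4327+0.3065) × 100 = 58.54 %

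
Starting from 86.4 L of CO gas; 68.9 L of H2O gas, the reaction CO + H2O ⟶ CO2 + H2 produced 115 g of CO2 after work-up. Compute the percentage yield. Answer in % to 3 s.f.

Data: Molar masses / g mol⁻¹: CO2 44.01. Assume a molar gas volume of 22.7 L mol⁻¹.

86.1 %

n(CO) = 86.40 / 22.7 = 3.806 mol
n(H2O) = 68.90 / 22.7 = 3.035 mol
n/ν for CO = 3.806/1 = 3.806
n/ν for H2O = 3.035/1 = 3.035
Smallest n/ν is H2O → limiting reagent.
theoretical n(CO2) = (1/1) × 3.035 = 3.035 mol → 133.6 g
% yield = 115 / 133.6 × 100 = 86.08 %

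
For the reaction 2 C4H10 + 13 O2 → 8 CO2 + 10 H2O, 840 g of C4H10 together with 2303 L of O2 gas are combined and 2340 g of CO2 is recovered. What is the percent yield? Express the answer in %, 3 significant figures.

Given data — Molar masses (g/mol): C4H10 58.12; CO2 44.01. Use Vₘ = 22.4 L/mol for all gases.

n(C4H10) = 840.0 / 58.12 = 14.45 mol
n(O2) = 2303 / 22.4 = 102.8 mol
n/ν for C4H10 = 14.45/2 = 7.225
n/ν for O2 = 102.8/13 = 7.908
Smallest n/ν is C4H10 → limiting reagent.
theoretical n(CO2) = (8/2) × 14.45 = 57.80 mol → 2544 g
% yield = 2340 / 2544 × 100 = 91.98 %

92.0 %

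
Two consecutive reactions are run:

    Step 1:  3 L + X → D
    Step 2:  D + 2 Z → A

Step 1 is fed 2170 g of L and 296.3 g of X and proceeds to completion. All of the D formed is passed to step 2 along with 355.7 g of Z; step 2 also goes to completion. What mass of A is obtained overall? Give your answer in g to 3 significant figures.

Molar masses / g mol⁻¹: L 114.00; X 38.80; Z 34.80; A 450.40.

Step 1:
n(L) = 2170 / 114.00 = 19.04 mol
n(X) = 296.3 / 38.80 = 7.637 mol
n/ν → L: 6.347, X: 7.637; L is limiting.
n(D) produced = (1/3) × 19.04 = 6.347 mol
Step 2:
n(D) available = 6.347 mol
n(Z) = 355.7 / 34.80 = 10.22 mol
n/ν → D: 6.347, Z: 5.110; Z is limiting.
n(A) = (1/2) × 10.22 = 5.110 mol
mass = 5.110 × 450.40 = 2302 g

2300 g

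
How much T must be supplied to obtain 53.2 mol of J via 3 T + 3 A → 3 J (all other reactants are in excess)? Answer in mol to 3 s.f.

n(J) = 53.20 mol
n(T) = (3/3) × 53.20 = 53.20 mol

53.2 mol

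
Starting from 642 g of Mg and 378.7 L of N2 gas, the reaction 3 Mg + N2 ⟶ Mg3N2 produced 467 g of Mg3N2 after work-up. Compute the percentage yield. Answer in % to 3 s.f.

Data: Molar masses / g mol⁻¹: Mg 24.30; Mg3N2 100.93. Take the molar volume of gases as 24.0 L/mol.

n(Mg) = 642.0 / 24.30 = 26.42 mol
n(N2) = 378.7 / 24.0 = 15.78 mol
n/ν for Mg = 26.42/3 = 8.807
n/ν for N2 = 15.78/1 = 15.78
Smallest n/ν is Mg → limiting reagent.
theoretical n(Mg3N2) = (1/3) × 26.42 = 8.807 mol → 888.9 g
% yield = 467 / 888.9 × 100 = 52.54 %

52.5 %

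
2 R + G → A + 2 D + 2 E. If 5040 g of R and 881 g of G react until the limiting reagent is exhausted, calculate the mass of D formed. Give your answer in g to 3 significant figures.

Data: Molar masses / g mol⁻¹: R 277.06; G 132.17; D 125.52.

1670 g

n(R) = 5040 / 277.06 = 18.19 mol
n(G) = 881.0 / 132.17 = 6.666 mol
n/ν for R = 18.19/2 = 9.095
n/ν for G = 6.666/1 = 6.666
Smallest n/ν is G → limiting reagent.
n(D) = (2/1) × 6.666 = 13.33 mol
mass = 13.33 × 125.52 = 1673 g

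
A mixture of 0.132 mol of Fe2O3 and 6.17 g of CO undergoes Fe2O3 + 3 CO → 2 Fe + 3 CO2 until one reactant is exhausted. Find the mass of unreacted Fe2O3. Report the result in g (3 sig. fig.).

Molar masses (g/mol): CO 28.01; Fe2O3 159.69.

n(Fe2O3) = 0.1320 mol
n(CO) = 6.170 / 28.01 = 0.2203 mol
n/ν for Fe2O3 = 0.1320/1 = 0.1320
n/ν for CO = 0.2203/3 = 0.07343
Smallest n/ν is CO → limiting reagent.
Fe2O3 consumed = (1/3) × 0.2203 = 0.07343 mol
Fe2O3 remaining = 0.1320 − 0.07343 = 0.05857 mol
mass = 0.05857 × 159.69 = 9.353 g

9.35 g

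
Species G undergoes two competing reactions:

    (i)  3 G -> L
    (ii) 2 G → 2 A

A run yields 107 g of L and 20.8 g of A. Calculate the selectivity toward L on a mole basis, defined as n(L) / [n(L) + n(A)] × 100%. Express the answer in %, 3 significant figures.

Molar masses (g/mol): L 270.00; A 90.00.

63.2 %

n(L) = 107 / 270.00 = 0.3963 mol
n(A) = 20.8 / 90.00 = 0.2311 mol
selectivity = 0.3963/(0.3963+0.2311) × 100 = 63.17 %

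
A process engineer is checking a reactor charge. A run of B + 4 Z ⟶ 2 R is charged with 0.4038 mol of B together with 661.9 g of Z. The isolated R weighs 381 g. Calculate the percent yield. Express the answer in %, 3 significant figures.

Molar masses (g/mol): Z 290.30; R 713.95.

66.1 %

n(B) = 0.4038 mol
n(Z) = 661.9 / 290.30 = 2.280 mol
n/ν → B: 0.4038, Z: 0.5700; B is limiting.
theoretical n(R) = (2/1) × 0.4038 = 0.8076 mol → 576.6 g
% yield = 381 / 576.6 × 100 = 66.08 %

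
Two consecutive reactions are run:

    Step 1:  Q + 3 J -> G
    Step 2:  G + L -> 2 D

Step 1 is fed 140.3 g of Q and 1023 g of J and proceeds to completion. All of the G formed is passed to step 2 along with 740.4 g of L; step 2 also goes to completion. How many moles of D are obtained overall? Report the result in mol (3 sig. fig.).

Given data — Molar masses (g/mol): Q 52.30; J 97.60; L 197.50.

Step 1:
n(Q) = 140.3 / 52.30 = 2.683 mol
n(J) = 1023 / 97.60 = 10.48 mol
n/ν → Q: 2.683, J: 3.493; Q is limiting.
n(G) produced = (1/1) × 2.683 = 2.683 mol
Step 2:
n(G) available = 2.683 mol
n(L) = 740.4 / 197.50 = 3.749 mol
n/ν → G: 2.683, L: 3.749; G is limiting.
n(D) = (2/1) × 2.683 = 5.366 mol

5.37 mol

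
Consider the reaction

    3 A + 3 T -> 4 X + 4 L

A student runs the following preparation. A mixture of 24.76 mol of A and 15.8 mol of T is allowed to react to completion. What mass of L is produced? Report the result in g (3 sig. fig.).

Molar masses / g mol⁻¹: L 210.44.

n(A) = 24.76 mol
n(T) = 15.80 mol
n/ν for A = 24.76/3 = 8.253
n/ν for T = 15.80/3 = 5.267
Smallest n/ν is T → limiting reagent.
n(L) = (4/3) × 15.80 = 21.07 mol
mass = 21.07 × 210.44 = 4434 g

4430 g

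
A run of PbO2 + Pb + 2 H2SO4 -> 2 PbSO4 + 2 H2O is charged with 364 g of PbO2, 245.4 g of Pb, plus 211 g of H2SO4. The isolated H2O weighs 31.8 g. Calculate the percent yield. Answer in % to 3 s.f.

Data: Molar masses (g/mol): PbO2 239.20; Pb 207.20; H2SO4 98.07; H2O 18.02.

n(PbO2) = 364.0 / 239.20 = 1.522 mol
n(Pb) = 245.4 / 207.20 = 1.184 mol
n(H2SO4) = 211.0 / 98.07 = 2.152 mol
n/ν for PbO2 = 1.522/1 = 1.522
n/ν for Pb = 1.184/1 = 1.184
n/ν for H2SO4 = 2.152/2 = 1.076
Smallest n/ν is H2SO4 → limiting reagent.
theoretical n(H2O) = (2/2) × 2.152 = 2.152 mol → 38.78 g
% yield = 31.8 / 38.78 × 100 = 82.00 %

82.0 %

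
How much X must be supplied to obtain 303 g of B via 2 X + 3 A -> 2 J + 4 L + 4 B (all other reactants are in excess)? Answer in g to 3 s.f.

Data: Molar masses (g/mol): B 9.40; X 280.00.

4510 g

n(B) = 303 / 9.40 = 32.23 mol
n(X) = (2/4) × 32.23 = 16.12 mol
mass = 16.12 × 280.00 = 4514 g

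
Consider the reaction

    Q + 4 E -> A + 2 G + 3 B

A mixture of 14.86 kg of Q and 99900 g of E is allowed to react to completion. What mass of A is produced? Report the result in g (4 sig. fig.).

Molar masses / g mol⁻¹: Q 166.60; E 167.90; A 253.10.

22580 g

n(Q) = 14.86×1000 / 166.60 = 89.20 mol
n(E) = 99900 / 167.90 = 595.0 mol
n/ν for Q = 89.20/1 = 89.20
n/ν for E = 595.0/4 = 148.8
Smallest n/ν is Q → limiting reagent.
n(A) = (1/1) × 89.20 = 89.20 mol
mass = 89.20 × 253.10 = 22580 g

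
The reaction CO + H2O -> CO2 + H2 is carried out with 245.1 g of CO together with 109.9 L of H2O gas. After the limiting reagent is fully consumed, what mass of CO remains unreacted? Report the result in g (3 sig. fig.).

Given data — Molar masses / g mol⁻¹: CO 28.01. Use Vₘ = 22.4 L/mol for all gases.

n(CO) = 245.1 / 28.01 = 8.750 mol
n(H2O) = 109.9 / 22.4 = 4.906 mol
n/ν for CO = 8.750/1 = 8.750
n/ν for H2O = 4.906/1 = 4.906
Smallest n/ν is H2O → limiting reagent.
CO consumed = (1/1) × 4.906 = 4.906 mol
CO remaining = 8.750 − 4.906 = 3.844 mol
mass = 3.844 × 28.01 = 107.7 g

108 g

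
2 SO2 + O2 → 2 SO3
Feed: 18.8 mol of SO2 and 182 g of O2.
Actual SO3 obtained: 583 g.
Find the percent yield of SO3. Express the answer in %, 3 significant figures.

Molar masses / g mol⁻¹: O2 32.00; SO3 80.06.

n(SO2) = 18.80 mol
n(O2) = 182.0 / 32.00 = 5.688 mol
n/ν → SO2: 9.400, O2: 5.688; O2 is limiting.
theoretical n(SO3) = (2/1) × 5.688 = 11.38 mol → 911.1 g
% yield = 583 / 911.1 × 100 = 63.99 %

64.0 %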